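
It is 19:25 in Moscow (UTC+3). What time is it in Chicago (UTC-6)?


Time difference = UTC-6 - UTC+3 = -9 hours
New hour = (19 -9) mod 24
= 10 mod 24 = 10
Minutes unchanged → 10:25

10:25


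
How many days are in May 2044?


31 days

Month: May (month 5)
May has 31 days


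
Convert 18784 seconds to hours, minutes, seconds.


5h 13m 4s

Hours: 18784 ÷ 3600 = 5 remainder 784
Minutes: 784 ÷ 60 = 13 remainder 4
Seconds: 4


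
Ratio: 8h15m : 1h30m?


Duration 1: 495 minutes
Duration 2: 90 minutes
Ratio = 495:90
GCD = 45
Simplified = 11:2
As a decimal: 11/2 = 5.50

11:2 (5.50)


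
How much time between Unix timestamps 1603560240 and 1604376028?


Difference = 1604376028 - 1603560240 = 815788 seconds
In hours: 815788 / 3600 ≈ 226.6
In days: 815788 / 86400 ≈ 9.44

815788 seconds (226.6 hours / 9.44 days)


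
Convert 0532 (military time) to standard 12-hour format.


Hour: 5
5 < 12 → AM

5:32 AM


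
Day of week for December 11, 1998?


Zeller's congruence:
q=11, m=12, k=98, j=19
h = (11 + ⌊13×13/5⌋ + 98 + ⌊98/4⌋ + ⌊19/4⌋ - 2×19) mod 7
= (11 + 33 + 98 + 24 + 4 - 38) mod 7
= 132 mod 7 = 6
h=6 → Friday

Friday


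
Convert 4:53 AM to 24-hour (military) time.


04:53

Input: 4:53 AM
AM hour stays: 4


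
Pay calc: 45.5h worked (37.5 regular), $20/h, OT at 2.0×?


$1070.00

Regular: 37.5h × $20 = $750.00
Overtime: 45.5 - 37.5 = 8.0h
OT pay: 8.0h × $20 × 2.0 = $320.00
Total = $750.00 + $320.00 = $1070.00


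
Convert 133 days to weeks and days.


19 weeks 0 days

Weeks: 133 ÷ 7 = 19 remainder 0


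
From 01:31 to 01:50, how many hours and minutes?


0h 19m

End time in minutes: 1×60 + 50 = 110
Start time in minutes: 1×60 + 31 = 91
Difference = 110 - 91 = 19 minutes
= 0 hours 19 minutes


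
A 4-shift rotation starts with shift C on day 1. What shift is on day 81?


Shift C

Shifts: A, B, C, D
Start: C (index 2)
Day 81: (2 + 81 - 1) mod 4
= 82 mod 4
= 2
Index 2 → shift C


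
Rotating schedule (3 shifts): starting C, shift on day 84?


Shifts: A, B, C
Start: C (index 2)
Day 84: (2 + 84 - 1) mod 3
= 85 mod 3
= 1
Index 1 → shift B

Shift B


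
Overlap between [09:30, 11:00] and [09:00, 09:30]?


0 minutes

Meeting A: 570-660 (in minutes from midnight)
Meeting B: 540-570
Overlap start = max(570, 540) = 570
Overlap end = min(660, 570) = 570
Overlap = max(0, 570 - 570) = 0 min


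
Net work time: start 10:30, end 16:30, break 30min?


5h 30m (330 minutes)

Total time = (16×60+30) - (10×60+30)
= 990 - 630 = 360 min
Minus break: 360 - 30 = 330 min
= 5h 30m


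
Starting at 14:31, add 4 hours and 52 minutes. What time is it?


19:23

Start: 871 minutes from midnight
Add: 292 minutes
Total: 1163 minutes
Hours: 1163 ÷ 60 = 19 remainder 23


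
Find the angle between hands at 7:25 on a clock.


72.5°

Hour hand = 7×30 + 25×0.5 = 222.5°
Minute hand = 25×6 = 150°
Difference = |222.5 - 150| = 72.5°


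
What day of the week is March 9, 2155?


Zeller's congruence:
q=9, m=3, k=55, j=21
h = (9 + ⌊13×4/5⌋ + 55 + ⌊55/4⌋ + ⌊21/4⌋ - 2×21) mod 7
= (9 + 10 + 55 + 13 + 5 - 42) mod 7
= 50 mod 7 = 1
h=1 → Sunday

Sunday


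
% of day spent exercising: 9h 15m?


Time: 555 minutes
Day: 1440 minutes
Percentage = (555/1440) × 100 ≈ 38.5%

38.5%


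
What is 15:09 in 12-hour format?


3:09 PM

Hour: 15
15 - 12 = 3 → PM


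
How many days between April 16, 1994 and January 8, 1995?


From April 16, 1994 to January 8, 1995
Rest of April 1994: 30 - 16 = 14
Full months: May 31, June 30, July 31, August 31, September 30, October 31, November 30, December 31
Days into January 1995: 8
Total = 14 + 31 + 30 + 31 + 31 + 30 + 31 + 30 + 31 + 8 = 267 days

267 days


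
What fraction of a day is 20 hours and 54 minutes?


0.8708 (87.08%)

Total minutes: 20×60 + 54 = 1254
Day = 24×60 = 1440 minutes
Fraction = 1254/1440 ≈ 0.8708
As a percentage: 1254/1440 × 100 ≈ 87.08%


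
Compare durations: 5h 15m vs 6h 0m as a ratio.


Duration 1: 315 minutes
Duration 2: 360 minutes
Ratio = 315:360
GCD = 45
Simplified = 7:8
As a decimal: 7/8 ≈ 0.88

7:8 (0.88)


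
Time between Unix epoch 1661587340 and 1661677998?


90658 seconds (25.2 hours / 1.05 days)

Difference = 1661677998 - 1661587340 = 90658 seconds
In hours: 90658 / 3600 ≈ 25.2
In days: 90658 / 86400 ≈ 1.05


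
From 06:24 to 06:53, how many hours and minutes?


0h 29m

End time in minutes: 6×60 + 53 = 413
Start time in minutes: 6×60 + 24 = 384
Difference = 413 - 384 = 29 minutes
= 0 hours 29 minutes


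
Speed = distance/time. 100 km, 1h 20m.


75.0 km/h

Distance: 100 km
Time: 1h 20m = 80 min = 80/60 = 4/3 hours
Speed = 100 ÷ (4/3) = 100 × 3 / 4 = 300/4 = 75.0 km/h


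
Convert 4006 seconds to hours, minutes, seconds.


1h 6m 46s

Hours: 4006 ÷ 3600 = 1 remainder 406
Minutes: 406 ÷ 60 = 6 remainder 46
Seconds: 46


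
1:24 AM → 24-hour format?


Input: 1:24 AM
AM hour stays: 1

01:24


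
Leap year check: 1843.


Rules: divisible by 4 AND (not by 100 OR by 400)
1843 ÷ 4 = 460 remainder 3 → not divisible by 4
Not divisible by 4 → not a leap year

No


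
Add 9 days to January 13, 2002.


Start: January 13, 2002
Add 9 days
January 13 + 9 = January 22, 2002

January 22, 2002


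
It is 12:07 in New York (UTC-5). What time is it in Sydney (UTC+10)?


Time difference = UTC+10 - UTC-5 = +15 hours
New hour = (12 + 15) mod 24
= 27 mod 24 = 3
Minutes unchanged → 03:07; 27 ≥ 24 → next day

03:07 (next day)


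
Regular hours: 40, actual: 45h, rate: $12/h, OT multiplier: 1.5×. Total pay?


Regular: 40h × $12 = $480.00
Overtime: 45 - 40 = 5h
OT pay: 5h × $12 × 1.5 = $90.00
Total = $480.00 + $90.00 = $570.00

$570.00


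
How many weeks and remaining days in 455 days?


Weeks: 455 ÷ 7 = 65 remainder 0

65 weeks 0 days


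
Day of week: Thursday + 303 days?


Saturday

Start: Thursday (index 3)
(3 + 303) mod 7
= 306 mod 7
= 5
Index 5 → Saturday


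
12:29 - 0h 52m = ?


Start: 749 minutes from midnight
Subtract: 52 minutes
Remaining: 749 - 52 = 697
Hours: 11, Minutes: 37

11:37


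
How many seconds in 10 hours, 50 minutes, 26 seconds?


Hours: 10 × 3600 = 36000
Minutes: 50 × 60 = 3000
Seconds: 26
Total = 36000 + 3000 + 26 = 39026

39026 seconds


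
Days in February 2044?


29 days

Month: February (month 2)
February: 28 or 29 (leap year)
2044 leap year? Yes


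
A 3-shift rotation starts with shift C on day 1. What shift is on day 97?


Shifts: A, B, C
Start: C (index 2)
Day 97: (2 + 97 - 1) mod 3
= 98 mod 3
= 2
Index 2 → shift C

Shift C


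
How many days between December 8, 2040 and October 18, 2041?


314 days

From December 8, 2040 to October 18, 2041
Rest of December 2040: 31 - 8 = 23
Full months: January 31, February 2041 28, March 31, April 30, May 31, June 30, July 31, August 31, September 30
Days into October 2041: 18
Total = 23 + 31 + 28 + 31 + 30 + 31 + 30 + 31 + 31 + 30 + 18 = 314 days


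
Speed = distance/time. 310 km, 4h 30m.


68.9 km/h

Distance: 310 km
Time: 4h 30m = 270 min = 270/60 = 9/2 hours
Speed = 310 ÷ (9/2) = 310 × 2 / 9 = 620/9 ≈ 68.9 km/h


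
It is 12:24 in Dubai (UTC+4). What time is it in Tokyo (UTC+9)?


17:24

Time difference = UTC+9 - UTC+4 = +5 hours
New hour = (12 + 5) mod 24
= 17 mod 24 = 17
Minutes unchanged → 17:24


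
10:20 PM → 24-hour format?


Input: 10:20 PM
PM: 10 + 12 = 22

22:20


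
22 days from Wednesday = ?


Start: Wednesday (index 2)
(2 + 22) mod 7
= 24 mod 7
= 3
Index 3 → Thursday

Thursday


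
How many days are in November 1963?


30 days

Month: November (month 11)
November has 30 days


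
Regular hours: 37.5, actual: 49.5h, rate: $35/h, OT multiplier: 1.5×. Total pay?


$1942.50

Regular: 37.5h × $35 = $1312.50
Overtime: 49.5 - 37.5 = 12.0h
OT pay: 12.0h × $35 × 1.5 = $630.00
Total = $1312.50 + $630.00 = $1942.50


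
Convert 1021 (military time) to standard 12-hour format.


Hour: 10
10 < 12 → AM

10:21 AM


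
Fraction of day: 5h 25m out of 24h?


0.2257 (22.57%)

Total minutes: 5×60 + 25 = 325
Day = 24×60 = 1440 minutes
Fraction = 325/1440 ≈ 0.2257
As a percentage: 325/1440 × 100 ≈ 22.57%


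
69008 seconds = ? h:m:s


19h 10m 8s

Hours: 69008 ÷ 3600 = 19 remainder 608
Minutes: 608 ÷ 60 = 10 remainder 8
Seconds: 8


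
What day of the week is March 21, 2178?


Saturday

Zeller's congruence:
q=21, m=3, k=78, j=21
h = (21 + ⌊13×4/5⌋ + 78 + ⌊78/4⌋ + ⌊21/4⌋ - 2×21) mod 7
= (21 + 10 + 78 + 19 + 5 - 42) mod 7
= 91 mod 7 = 0
h=0 → Saturday


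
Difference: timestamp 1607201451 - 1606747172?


Difference = 1607201451 - 1606747172 = 454279 seconds
In hours: 454279 / 3600 ≈ 126.2
In days: 454279 / 86400 ≈ 5.26

454279 seconds (126.2 hours / 5.26 days)


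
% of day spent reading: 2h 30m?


10.4%

Time: 150 minutes
Day: 1440 minutes
Percentage = (150/1440) × 100 ≈ 10.4%


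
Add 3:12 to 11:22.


14:34

Start: 682 minutes from midnight
Add: 192 minutes
Total: 874 minutes
Hours: 874 ÷ 60 = 14 remainder 34


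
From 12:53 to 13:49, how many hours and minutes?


0h 56m

End time in minutes: 13×60 + 49 = 829
Start time in minutes: 12×60 + 53 = 773
Difference = 829 - 773 = 56 minutes
= 0 hours 56 minutes


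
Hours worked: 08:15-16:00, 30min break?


Total time = (16×60+0) - (8×60+15)
= 960 - 495 = 465 min
Minus break: 465 - 30 = 435 min
= 7h 15m

7h 15m (435 minutes)


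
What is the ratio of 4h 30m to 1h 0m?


9:2 (4.50)

Duration 1: 270 minutes
Duration 2: 60 minutes
Ratio = 270:60
GCD = 30
Simplified = 9:2
As a decimal: 9/2 = 4.50


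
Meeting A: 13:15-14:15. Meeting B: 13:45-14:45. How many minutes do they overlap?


Meeting A: 795-855 (in minutes from midnight)
Meeting B: 825-885
Overlap start = max(795, 825) = 825
Overlap end = min(855, 885) = 855
Overlap = max(0, 855 - 825) = 30 min

30 minutes


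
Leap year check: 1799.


Rules: divisible by 4 AND (not by 100 OR by 400)
1799 ÷ 4 = 449 remainder 3 → not divisible by 4
Not divisible by 4 → not a leap year

No


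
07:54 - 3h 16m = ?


04:38

Start: 474 minutes from midnight
Subtract: 196 minutes
Remaining: 474 - 196 = 278
Hours: 4, Minutes: 38


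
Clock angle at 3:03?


73.5°

Hour hand = 3×30 + 3×0.5 = 91.5°
Minute hand = 3×6 = 18°
Difference = |91.5 - 18| = 73.5°


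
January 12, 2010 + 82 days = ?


April 4, 2010

Start: January 12, 2010
Add 82 days
January 12 → February 1: 31 - 12 + 1 = 20 days (82 - 20 = 62 left)
February 1 → March 1: 28 - 1 + 1 = 28 days (62 - 28 = 34 left)
March 1 → April 1: 31 - 1 + 1 = 31 days (34 - 31 = 3 left)
April 1 + 3 = April 4, 2010


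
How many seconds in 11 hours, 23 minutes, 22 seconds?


Hours: 11 × 3600 = 39600
Minutes: 23 × 60 = 1380
Seconds: 22
Total = 39600 + 1380 + 22 = 41002

41002 seconds


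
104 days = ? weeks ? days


Weeks: 104 ÷ 7 = 14 remainder 6

14 weeks 6 days


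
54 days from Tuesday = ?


Sunday

Start: Tuesday (index 1)
(1 + 54) mod 7
= 55 mod 7
= 6
Index 6 → Sunday


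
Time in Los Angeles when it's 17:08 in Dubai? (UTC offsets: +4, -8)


Time difference = UTC-8 - UTC+4 = -12 hours
New hour = (17 -12) mod 24
= 5 mod 24 = 5
Minutes unchanged → 05:08

05:08


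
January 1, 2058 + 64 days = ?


March 6, 2058

Start: January 1, 2058
Add 64 days
January 1 → February 1: 31 - 1 + 1 = 31 days (64 - 31 = 33 left)
February 1 → March 1: 28 - 1 + 1 = 28 days (33 - 28 = 5 left)
March 1 + 5 = March 6, 2058


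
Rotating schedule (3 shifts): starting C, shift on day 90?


Shift B

Shifts: A, B, C
Start: C (index 2)
Day 90: (2 + 90 - 1) mod 3
= 91 mod 3
= 1
Index 1 → shift B


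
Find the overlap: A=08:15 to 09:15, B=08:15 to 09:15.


Meeting A: 495-555 (in minutes from midnight)
Meeting B: 495-555
Overlap start = max(495, 495) = 495
Overlap end = min(555, 555) = 555
Overlap = max(0, 555 - 495) = 60 min

60 minutes


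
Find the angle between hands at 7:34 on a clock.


Hour hand = 7×30 + 34×0.5 = 227.0°
Minute hand = 34×6 = 204°
Difference = |227.0 - 204| = 23.0°

23.0°


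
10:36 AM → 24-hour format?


10:36

Input: 10:36 AM
AM hour stays: 10


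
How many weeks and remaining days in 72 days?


Weeks: 72 ÷ 7 = 10 remainder 2

10 weeks 2 days


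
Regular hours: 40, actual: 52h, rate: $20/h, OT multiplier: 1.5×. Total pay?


$1160.00

Regular: 40h × $20 = $800.00
Overtime: 52 - 40 = 12h
OT pay: 12h × $20 × 1.5 = $360.00
Total = $800.00 + $360.00 = $1160.00


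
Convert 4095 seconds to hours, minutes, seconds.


Hours: 4095 ÷ 3600 = 1 remainder 495
Minutes: 495 ÷ 60 = 8 remainder 15
Seconds: 15

1h 8m 15s


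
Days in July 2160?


31 days

Month: July (month 7)
July has 31 days


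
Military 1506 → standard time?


Hour: 15
15 - 12 = 3 → PM

3:06 PM


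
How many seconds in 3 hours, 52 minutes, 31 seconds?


13951 seconds

Hours: 3 × 3600 = 10800
Minutes: 52 × 60 = 3120
Seconds: 31
Total = 10800 + 3120 + 31 = 13951


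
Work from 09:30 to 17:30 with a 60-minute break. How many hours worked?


Total time = (17×60+30) - (9×60+30)
= 1050 - 570 = 480 min
Minus break: 480 - 60 = 420 min
= 7h 0m

7h 0m (420 minutes)


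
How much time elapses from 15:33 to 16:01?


0h 28m

End time in minutes: 16×60 + 1 = 961
Start time in minutes: 15×60 + 33 = 933
Difference = 961 - 933 = 28 minutes
= 0 hours 28 minutes


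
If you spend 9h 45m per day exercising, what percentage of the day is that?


Time: 585 minutes
Day: 1440 minutes
Percentage = (585/1440) × 100 ≈ 40.6%

40.6%


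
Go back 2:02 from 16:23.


14:21

Start: 983 minutes from midnight
Subtract: 122 minutes
Remaining: 983 - 122 = 861
Hours: 14, Minutes: 21


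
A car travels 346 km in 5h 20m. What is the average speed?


64.9 km/h

Distance: 346 km
Time: 5h 20m = 320 min = 320/60 = 16/3 hours
Speed = 346 ÷ (16/3) = 346 × 3 / 16 = 1038/16 ≈ 64.9 km/h


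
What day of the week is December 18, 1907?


Wednesday

Zeller's congruence:
q=18, m=12, k=7, j=19
h = (18 + ⌊13×13/5⌋ + 7 + ⌊7/4⌋ + ⌊19/4⌋ - 2×19) mod 7
= (18 + 33 + 7 + 1 + 4 - 38) mod 7
= 25 mod 7 = 4
h=4 → Wednesday


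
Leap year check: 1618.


No

Rules: divisible by 4 AND (not by 100 OR by 400)
1618 ÷ 4 = 404 remainder 2 → not divisible by 4
Not divisible by 4 → not a leap year


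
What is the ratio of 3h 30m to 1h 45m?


Duration 1: 210 minutes
Duration 2: 105 minutes
Ratio = 210:105
GCD = 105
Simplified = 2:1
As a decimal: 2/1 = 2.00

2:1 (2.00)


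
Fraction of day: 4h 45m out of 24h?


Total minutes: 4×60 + 45 = 285
Day = 24×60 = 1440 minutes
Fraction = 285/1440 ≈ 0.1979
As a percentage: 285/1440 × 100 ≈ 19.79%

0.1979 (19.79%)


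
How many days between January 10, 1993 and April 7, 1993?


87 days

From January 10, 1993 to April 7, 1993
Rest of January 1993: 31 - 10 = 21
Full months: February 1993 28, March 31
Days into April 1993: 7
Total = 21 + 28 + 31 + 7 = 87 days


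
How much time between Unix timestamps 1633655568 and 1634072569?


Difference = 1634072569 - 1633655568 = 417001 seconds
In hours: 417001 / 3600 ≈ 115.8
In days: 417001 / 86400 ≈ 4.83

417001 seconds (115.8 hours / 4.83 days)


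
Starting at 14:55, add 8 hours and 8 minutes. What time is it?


23:03

Start: 895 minutes from midnight
Add: 488 minutes
Total: 1383 minutes
Hours: 1383 ÷ 60 = 23 remainder 3


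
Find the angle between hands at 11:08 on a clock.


74.0°

Hour hand = 11×30 + 8×0.5 = 334.0°
Minute hand = 8×6 = 48°
Difference = |334.0 - 48| = 286.0°
Since > 180°: 360 - 286.0 = 74.0°


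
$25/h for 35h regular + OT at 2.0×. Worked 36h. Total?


Regular: 35h × $25 = $875.00
Overtime: 36 - 35 = 1h
OT pay: 1h × $25 × 2.0 = $50.00
Total = $875.00 + $50.00 = $925.00

$925.00


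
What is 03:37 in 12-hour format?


3:37 AM

Hour: 3
3 < 12 → AM


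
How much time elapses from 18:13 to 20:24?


End time in minutes: 20×60 + 24 = 1224
Start time in minutes: 18×60 + 13 = 1093
Difference = 1224 - 1093 = 131 minutes
= 2 hours 11 minutes

2h 11m


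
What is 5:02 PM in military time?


17:02

Input: 5:02 PM
PM: 5 + 12 = 17


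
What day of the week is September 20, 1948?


Monday

Zeller's congruence:
q=20, m=9, k=48, j=19
h = (20 + ⌊13×10/5⌋ + 48 + ⌊48/4⌋ + ⌊19/4⌋ - 2×19) mod 7
= (20 + 26 + 48 + 12 + 4 - 38) mod 7
= 72 mod 7 = 2
h=2 → Monday


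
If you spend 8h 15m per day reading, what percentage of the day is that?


Time: 495 minutes
Day: 1440 minutes
Percentage = (495/1440) × 100 ≈ 34.4%

34.4%


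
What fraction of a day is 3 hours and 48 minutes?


0.1583 (15.83%)

Total minutes: 3×60 + 48 = 228
Day = 24×60 = 1440 minutes
Fraction = 228/1440 ≈ 0.1583
As a percentage: 228/1440 × 100 ≈ 15.83%


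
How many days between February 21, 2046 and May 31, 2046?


From February 21, 2046 to May 31, 2046
Rest of February 2046: 28 - 21 = 7
Full months: March 31, April 30
Days into May 2046: 31
Total = 7 + 31 + 30 + 31 = 99 days

99 days


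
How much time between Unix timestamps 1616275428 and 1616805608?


530180 seconds (147.3 hours / 6.14 days)

Difference = 1616805608 - 1616275428 = 530180 seconds
In hours: 530180 / 3600 ≈ 147.3
In days: 530180 / 86400 ≈ 6.14


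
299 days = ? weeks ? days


Weeks: 299 ÷ 7 = 42 remainder 5

42 weeks 5 days


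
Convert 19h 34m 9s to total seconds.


Hours: 19 × 3600 = 68400
Minutes: 34 × 60 = 2040
Seconds: 9
Total = 68400 + 2040 + 9 = 70449

70449 seconds


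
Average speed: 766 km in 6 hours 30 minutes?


117.8 km/h

Distance: 766 km
Time: 6h 30m = 390 min = 390/60 = 13/2 hours
Speed = 766 ÷ (13/2) = 766 × 2 / 13 = 1532/13 ≈ 117.8 km/h


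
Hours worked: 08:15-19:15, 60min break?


Total time = (19×60+15) - (8×60+15)
= 1155 - 495 = 660 min
Minus break: 660 - 60 = 600 min
= 10h 0m

10h 0m (600 minutes)


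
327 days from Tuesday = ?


Sunday

Start: Tuesday (index 1)
(1 + 327) mod 7
= 328 mod 7
= 6
Index 6 → Sunday


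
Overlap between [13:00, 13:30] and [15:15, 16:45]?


0 minutes

Meeting A: 780-810 (in minutes from midnight)
Meeting B: 915-1005
Overlap start = max(780, 915) = 915
Overlap end = min(810, 1005) = 810
Overlap = max(0, 810 - 915) = 0 min


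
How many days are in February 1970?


Month: February (month 2)
February: 28 or 29 (leap year)
1970 leap year? No

28 days


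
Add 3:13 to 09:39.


Start: 579 minutes from midnight
Add: 193 minutes
Total: 772 minutes
Hours: 772 ÷ 60 = 12 remainder 52

12:52


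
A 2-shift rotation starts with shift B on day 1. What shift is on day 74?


Shifts: A, B
Start: B (index 1)
Day 74: (1 + 74 - 1) mod 2
= 74 mod 2
= 0
Index 0 → shift A

Shift A


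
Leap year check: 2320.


Rules: divisible by 4 AND (not by 100 OR by 400)
2320 ÷ 4 = 580 exactly → divisible by 4
2320 ÷ 100 = 23 remainder 20 → not divisible by 100
Divisible by 4 but not by 100 → leap year

Yes


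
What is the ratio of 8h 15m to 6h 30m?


Duration 1: 495 minutes
Duration 2: 390 minutes
Ratio = 495:390
GCD = 15
Simplified = 33:26
As a decimal: 33/26 ≈ 1.27

33:26 (1.27)


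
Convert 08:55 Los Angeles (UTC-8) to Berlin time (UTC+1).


Time difference = UTC+1 - UTC-8 = +9 hours
New hour = (8 + 9) mod 24
= 17 mod 24 = 17
Minutes unchanged → 17:55

17:55


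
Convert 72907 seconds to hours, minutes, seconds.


20h 15m 7s

Hours: 72907 ÷ 3600 = 20 remainder 907
Minutes: 907 ÷ 60 = 15 remainder 7
Seconds: 7


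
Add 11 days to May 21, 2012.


June 1, 2012

Start: May 21, 2012
Add 11 days
May 21 → June 1: 31 - 21 + 1 = 11 days (11 - 11 = 0 left)
Land exactly on June 1, 2012


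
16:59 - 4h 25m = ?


Start: 1019 minutes from midnight
Subtract: 265 minutes
Remaining: 1019 - 265 = 754
Hours: 12, Minutes: 34

12:34


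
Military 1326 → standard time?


Hour: 13
13 - 12 = 1 → PM

1:26 PM


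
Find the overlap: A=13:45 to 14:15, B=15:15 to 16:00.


0 minutes

Meeting A: 825-855 (in minutes from midnight)
Meeting B: 915-960
Overlap start = max(825, 915) = 915
Overlap end = min(855, 960) = 855
Overlap = max(0, 855 - 915) = 0 min


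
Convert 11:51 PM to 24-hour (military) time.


Input: 11:51 PM
PM: 11 + 12 = 23

23:51


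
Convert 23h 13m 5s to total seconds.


83585 seconds

Hours: 23 × 3600 = 82800
Minutes: 13 × 60 = 780
Seconds: 5
Total = 82800 + 780 + 5 = 83585


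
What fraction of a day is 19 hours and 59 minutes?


0.8326 (83.26%)

Total minutes: 19×60 + 59 = 1199
Day = 24×60 = 1440 minutes
Fraction = 1199/1440 ≈ 0.8326
As a percentage: 1199/1440 × 100 ≈ 83.26%


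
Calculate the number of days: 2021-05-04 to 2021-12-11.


From May 4, 2021 to December 11, 2021
Rest of May 2021: 31 - 4 = 27
Full months: June 30, July 31, August 31, September 30, October 31, November 30
Days into December 2021: 11
Total = 27 + 30 + 31 + 31 + 30 + 31 + 30 + 11 = 221 days

221 days


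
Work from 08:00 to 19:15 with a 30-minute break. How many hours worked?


10h 45m (645 minutes)

Total time = (19×60+15) - (8×60+0)
= 1155 - 480 = 675 min
Minus break: 675 - 30 = 645 min
= 10h 45m


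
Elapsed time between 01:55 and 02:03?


0h 8m

End time in minutes: 2×60 + 3 = 123
Start time in minutes: 1×60 + 55 = 115
Difference = 123 - 115 = 8 minutes
= 0 hours 8 minutes


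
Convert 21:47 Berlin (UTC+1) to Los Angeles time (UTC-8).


Time difference = UTC-8 - UTC+1 = -9 hours
New hour = (21 -9) mod 24
= 12 mod 24 = 12
Minutes unchanged → 12:47

12:47


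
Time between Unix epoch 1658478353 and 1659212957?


734604 seconds (204.1 hours / 8.50 days)

Difference = 1659212957 - 1658478353 = 734604 seconds
In hours: 734604 / 3600 ≈ 204.1
In days: 734604 / 86400 ≈ 8.50


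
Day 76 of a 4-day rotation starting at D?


Shifts: A, B, C, D
Start: D (index 3)
Day 76: (3 + 76 - 1) mod 4
= 78 mod 4
= 2
Index 2 → shift C

Shift C


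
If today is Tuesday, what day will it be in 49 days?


Start: Tuesday (index 1)
(1 + 49) mod 7
= 50 mod 7
= 1
Index 1 → Tuesday

Tuesday


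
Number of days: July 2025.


Month: July (month 7)
July has 31 days

31 days


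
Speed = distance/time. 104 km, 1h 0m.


Distance: 104 km
Time: 1 hours
Speed = 104 / 1 = 104.0 km/h

104.0 km/h


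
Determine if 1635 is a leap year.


Rules: divisible by 4 AND (not by 100 OR by 400)
1635 ÷ 4 = 408 remainder 3 → not divisible by 4
Not divisible by 4 → not a leap year

No


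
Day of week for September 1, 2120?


Zeller's congruence:
q=1, m=9, k=20, j=21
h = (1 + ⌊13×10/5⌋ + 20 + ⌊20/4⌋ + ⌊21/4⌋ - 2×21) mod 7
= (1 + 26 + 20 + 5 + 5 - 42) mod 7
= 15 mod 7 = 1
h=1 → Sunday

Sunday


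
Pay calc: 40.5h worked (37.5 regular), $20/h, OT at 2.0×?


$870.00

Regular: 37.5h × $20 = $750.00
Overtime: 40.5 - 37.5 = 3.0h
OT pay: 3.0h × $20 × 2.0 = $120.00
Total = $750.00 + $120.00 = $870.00


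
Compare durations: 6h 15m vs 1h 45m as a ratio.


Duration 1: 375 minutes
Duration 2: 105 minutes
Ratio = 375:105
GCD = 15
Simplified = 25:7
As a decimal: 25/7 ≈ 3.57

25:7 (3.57)


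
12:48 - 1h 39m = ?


11:09

Start: 768 minutes from midnight
Subtract: 99 minutes
Remaining: 768 - 99 = 669
Hours: 11, Minutes: 9


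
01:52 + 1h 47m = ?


Start: 112 minutes from midnight
Add: 107 minutes
Total: 219 minutes
Hours: 219 ÷ 60 = 3 remainder 39

03:39


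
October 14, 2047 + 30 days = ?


Start: October 14, 2047
Add 30 days
October 14 → November 1: 31 - 14 + 1 = 18 days (30 - 18 = 12 left)
November 1 + 12 = November 13, 2047

November 13, 2047


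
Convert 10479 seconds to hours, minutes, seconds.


Hours: 10479 ÷ 3600 = 2 remainder 3279
Minutes: 3279 ÷ 60 = 54 remainder 39
Seconds: 39

2h 54m 39s


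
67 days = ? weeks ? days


9 weeks 4 days

Weeks: 67 ÷ 7 = 9 remainder 4


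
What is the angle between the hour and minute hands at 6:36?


Hour hand = 6×30 + 36×0.5 = 198.0°
Minute hand = 36×6 = 216°
Difference = |198.0 - 216| = 18.0°

18.0°


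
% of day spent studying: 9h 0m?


37.5%

Time: 540 minutes
Day: 1440 minutes
Percentage = (540/1440) × 100 = 37.5%


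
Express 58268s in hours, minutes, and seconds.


16h 11m 8s

Hours: 58268 ÷ 3600 = 16 remainder 668
Minutes: 668 ÷ 60 = 11 remainder 8
Seconds: 8


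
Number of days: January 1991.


31 days

Month: January (month 1)
January has 31 days


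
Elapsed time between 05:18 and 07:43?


End time in minutes: 7×60 + 43 = 463
Start time in minutes: 5×60 + 18 = 318
Difference = 463 - 318 = 145 minutes
= 2 hours 25 minutes

2h 25m


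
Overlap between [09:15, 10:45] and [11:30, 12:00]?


0 minutes

Meeting A: 555-645 (in minutes from midnight)
Meeting B: 690-720
Overlap start = max(555, 690) = 690
Overlap end = min(645, 720) = 645
Overlap = max(0, 645 - 690) = 0 min


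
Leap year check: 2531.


Rules: divisible by 4 AND (not by 100 OR by 400)
2531 ÷ 4 = 632 remainder 3 → not divisible by 4
Not divisible by 4 → not a leap year

No


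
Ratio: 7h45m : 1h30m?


Duration 1: 465 minutes
Duration 2: 90 minutes
Ratio = 465:90
GCD = 15
Simplified = 31:6
As a decimal: 31/6 ≈ 5.17

31:6 (5.17)


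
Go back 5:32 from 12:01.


Start: 721 minutes from midnight
Subtract: 332 minutes
Remaining: 721 - 332 = 389
Hours: 6, Minutes: 29

06:29


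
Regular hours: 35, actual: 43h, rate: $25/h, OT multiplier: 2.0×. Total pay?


$1275.00

Regular: 35h × $25 = $875.00
Overtime: 43 - 35 = 8h
OT pay: 8h × $25 × 2.0 = $400.00
Total = $875.00 + $400.00 = $1275.00


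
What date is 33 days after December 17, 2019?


January 19, 2020

Start: December 17, 2019
Add 33 days
December 17 → January 1: 31 - 17 + 1 = 15 days (33 - 15 = 18 left)
January 1 + 18 = January 19, 2020


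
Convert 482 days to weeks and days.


Weeks: 482 ÷ 7 = 68 remainder 6

68 weeks 6 days


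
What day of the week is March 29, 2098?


Saturday

Zeller's congruence:
q=29, m=3, k=98, j=20
h = (29 + ⌊13×4/5⌋ + 98 + ⌊98/4⌋ + ⌊20/4⌋ - 2×20) mod 7
= (29 + 10 + 98 + 24 + 5 - 40) mod 7
= 126 mod 7 = 0
h=0 → Saturday


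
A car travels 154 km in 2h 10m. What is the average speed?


Distance: 154 km
Time: 2h 10m = 130 min = 130/60 = 13/6 hours
Speed = 154 ÷ (13/6) = 154 × 6 / 13 = 924/13 ≈ 71.1 km/h

71.1 km/h


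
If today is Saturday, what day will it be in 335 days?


Start: Saturday (index 5)
(5 + 335) mod 7
= 340 mod 7
= 4
Index 4 → Friday

Friday


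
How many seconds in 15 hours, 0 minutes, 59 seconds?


54059 seconds

Hours: 15 × 3600 = 54000
Minutes: 0 × 60 = 0
Seconds: 59
Total = 54000 + 0 + 59 = 54059


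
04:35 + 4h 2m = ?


08:37

Start: 275 minutes from midnight
Add: 242 minutes
Total: 517 minutes
Hours: 517 ÷ 60 = 8 remainder 37


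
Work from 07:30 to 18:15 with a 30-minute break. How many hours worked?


Total time = (18×60+15) - (7×60+30)
= 1095 - 450 = 645 min
Minus break: 645 - 30 = 615 min
= 10h 15m

10h 15m (615 minutes)


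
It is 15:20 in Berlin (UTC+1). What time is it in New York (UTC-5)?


Time difference = UTC-5 - UTC+1 = -6 hours
New hour = (15 -6) mod 24
= 9 mod 24 = 9
Minutes unchanged → 09:20

09:20


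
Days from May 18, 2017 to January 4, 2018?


231 days

From May 18, 2017 to January 4, 2018
Rest of May 2017: 31 - 18 = 13
Full months: June 30, July 31, August 31, September 30, October 31, November 30, December 31
Days into January 2018: 4
Total = 13 + 30 + 31 + 31 + 30 + 31 + 30 + 31 + 4 = 231 days


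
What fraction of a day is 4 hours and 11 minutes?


0.1743 (17.43%)

Total minutes: 4×60 + 11 = 251
Day = 24×60 = 1440 minutes
Fraction = 251/1440 ≈ 0.1743
As a percentage: 251/1440 × 100 ≈ 17.43%


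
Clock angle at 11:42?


99.0°

Hour hand = 11×30 + 42×0.5 = 351.0°
Minute hand = 42×6 = 252°
Difference = |351.0 - 252| = 99.0°


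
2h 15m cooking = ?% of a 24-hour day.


Time: 135 minutes
Day: 1440 minutes
Percentage = (135/1440) × 100 ≈ 9.4%

9.4%


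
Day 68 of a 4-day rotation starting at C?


Shifts: A, B, C, D
Start: C (index 2)
Day 68: (2 + 68 - 1) mod 4
= 69 mod 4
= 1
Index 1 → shift B

Shift B


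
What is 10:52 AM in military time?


Input: 10:52 AM
AM hour stays: 10

10:52


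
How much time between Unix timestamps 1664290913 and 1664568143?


Difference = 1664568143 - 1664290913 = 277230 seconds
In hours: 277230 / 3600 ≈ 77.0
In days: 277230 / 86400 ≈ 3.21

277230 seconds (77.0 hours / 3.21 days)


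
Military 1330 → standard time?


1:30 PM

Hour: 13
13 - 12 = 1 → PM


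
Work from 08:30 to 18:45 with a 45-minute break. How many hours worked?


Total time = (18×60+45) - (8×60+30)
= 1125 - 510 = 615 min
Minus break: 615 - 45 = 570 min
= 9h 30m

9h 30m (570 minutes)


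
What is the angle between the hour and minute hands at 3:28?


64.0°

Hour hand = 3×30 + 28×0.5 = 104.0°
Minute hand = 28×6 = 168°
Difference = |104.0 - 168| = 64.0°


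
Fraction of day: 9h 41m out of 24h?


Total minutes: 9×60 + 41 = 581
Day = 24×60 = 1440 minutes
Fraction = 581/1440 ≈ 0.4035
As a percentage: 581/1440 × 100 ≈ 40.35%

0.4035 (40.35%)


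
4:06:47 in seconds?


Hours: 4 × 3600 = 14400
Minutes: 6 × 60 = 360
Seconds: 47
Total = 14400 + 360 + 47 = 14807

14807 seconds


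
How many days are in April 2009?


30 days

Month: April (month 4)
April has 30 days


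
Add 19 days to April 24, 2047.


May 13, 2047

Start: April 24, 2047
Add 19 days
April 24 → May 1: 30 - 24 + 1 = 7 days (19 - 7 = 12 left)
May 1 + 12 = May 13, 2047


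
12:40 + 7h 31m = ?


20:11

Start: 760 minutes from midnight
Add: 451 minutes
Total: 1211 minutes
Hours: 1211 ÷ 60 = 20 remainder 11


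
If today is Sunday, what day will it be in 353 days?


Start: Sunday (index 6)
(6 + 353) mod 7
= 359 mod 7
= 2
Index 2 → Wednesday

Wednesday


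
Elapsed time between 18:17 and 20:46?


2h 29m

End time in minutes: 20×60 + 46 = 1246
Start time in minutes: 18×60 + 17 = 1097
Difference = 1246 - 1097 = 149 minutes
= 2 hours 29 minutes


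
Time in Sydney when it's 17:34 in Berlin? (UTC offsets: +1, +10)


Time difference = UTC+10 - UTC+1 = +9 hours
New hour = (17 + 9) mod 24
= 26 mod 24 = 2
Minutes unchanged → 02:34; 26 ≥ 24 → next day

02:34 (next day)


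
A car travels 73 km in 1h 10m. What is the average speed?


Distance: 73 km
Time: 1h 10m = 70 min = 70/60 = 7/6 hours
Speed = 73 ÷ (7/6) = 73 × 6 / 7 = 438/7 ≈ 62.6 km/h

62.6 km/h


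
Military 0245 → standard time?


Hour: 2
2 < 12 → AM

2:45 AM


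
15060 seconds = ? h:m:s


Hours: 15060 ÷ 3600 = 4 remainder 660
Minutes: 660 ÷ 60 = 11 remainder 0
Seconds: 0

4h 11m 0s


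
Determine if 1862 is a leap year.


No

Rules: divisible by 4 AND (not by 100 OR by 400)
1862 ÷ 4 = 465 remainder 2 → not divisible by 4
Not divisible by 4 → not a leap year


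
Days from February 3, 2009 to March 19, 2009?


From February 3, 2009 to March 19, 2009
Rest of February 2009: 28 - 3 = 25
Days into March 2009: 19
Total = 25 + 19 = 44 days

44 days


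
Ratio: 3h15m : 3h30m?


13:14 (0.93)

Duration 1: 195 minutes
Duration 2: 210 minutes
Ratio = 195:210
GCD = 15
Simplified = 13:14
As a decimal: 13/14 ≈ 0.93


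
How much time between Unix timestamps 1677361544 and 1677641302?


Difference = 1677641302 - 1677361544 = 279758 seconds
In hours: 279758 / 3600 ≈ 77.7
In days: 279758 / 86400 ≈ 3.24

279758 seconds (77.7 hours / 3.24 days)


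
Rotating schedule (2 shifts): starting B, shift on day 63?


Shifts: A, B
Start: B (index 1)
Day 63: (1 + 63 - 1) mod 2
= 63 mod 2
= 1
Index 1 → shift B

Shift B


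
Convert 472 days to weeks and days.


67 weeks 3 days

Weeks: 472 ÷ 7 = 67 remainder 3


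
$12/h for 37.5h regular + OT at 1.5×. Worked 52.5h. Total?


$720.00

Regular: 37.5h × $12 = $450.00
Overtime: 52.5 - 37.5 = 15.0h
OT pay: 15.0h × $12 × 1.5 = $270.00
Total = $450.00 + $270.00 = $720.00


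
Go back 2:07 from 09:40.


Start: 580 minutes from midnight
Subtract: 127 minutes
Remaining: 580 - 127 = 453
Hours: 7, Minutes: 33

07:33


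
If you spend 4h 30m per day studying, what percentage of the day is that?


Time: 270 minutes
Day: 1440 minutes
Percentage = (270/1440) × 100 ≈ 18.8%

18.8%


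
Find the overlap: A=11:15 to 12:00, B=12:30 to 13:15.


0 minutes

Meeting A: 675-720 (in minutes from midnight)
Meeting B: 750-795
Overlap start = max(675, 750) = 750
Overlap end = min(720, 795) = 720
Overlap = max(0, 720 - 750) = 0 min


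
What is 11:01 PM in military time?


Input: 11:01 PM
PM: 11 + 12 = 23

23:01


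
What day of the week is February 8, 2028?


Tuesday

Zeller's congruence:
q=8, m=14, k=27, j=20
h = (8 + ⌊13×15/5⌋ + 27 + ⌊27/4⌋ + ⌊20/4⌋ - 2×20) mod 7
= (8 + 39 + 27 + 6 + 5 - 40) mod 7
= 45 mod 7 = 3
h=3 → Tuesday


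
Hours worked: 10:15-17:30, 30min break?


Total time = (17×60+30) - (10×60+15)
= 1050 - 615 = 435 min
Minus break: 435 - 30 = 405 min
= 6h 45m

6h 45m (405 minutes)


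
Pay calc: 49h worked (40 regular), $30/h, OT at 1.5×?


$1605.00

Regular: 40h × $30 = $1200.00
Overtime: 49 - 40 = 9h
OT pay: 9h × $30 × 1.5 = $405.00
Total = $1200.00 + $405.00 = $1605.00


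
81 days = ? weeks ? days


11 weeks 4 days

Weeks: 81 ÷ 7 = 11 remainder 4


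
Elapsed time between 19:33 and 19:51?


0h 18m

End time in minutes: 19×60 + 51 = 1191
Start time in minutes: 19×60 + 33 = 1173
Difference = 1191 - 1173 = 18 minutes
= 0 hours 18 minutes


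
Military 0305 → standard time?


Hour: 3
3 < 12 → AM

3:05 AM


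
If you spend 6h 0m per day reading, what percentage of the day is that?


Time: 360 minutes
Day: 1440 minutes
Percentage = (360/1440) × 100 = 25.0%

25.0%


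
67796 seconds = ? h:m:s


Hours: 67796 ÷ 3600 = 18 remainder 2996
Minutes: 2996 ÷ 60 = 49 remainder 56
Seconds: 56

18h 49m 56s


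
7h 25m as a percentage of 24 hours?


0.3090 (30.90%)

Total minutes: 7×60 + 25 = 445
Day = 24×60 = 1440 minutes
Fraction = 445/1440 ≈ 0.3090
As a percentage: 445/1440 × 100 ≈ 30.90%


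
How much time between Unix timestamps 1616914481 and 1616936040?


Difference = 1616936040 - 1616914481 = 21559 seconds
In hours: 21559 / 3600 ≈ 6.0
In days: 21559 / 86400 ≈ 0.25

21559 seconds (6.0 hours / 0.25 days)


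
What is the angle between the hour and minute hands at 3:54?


Hour hand = 3×30 + 54×0.5 = 117.0°
Minute hand = 54×6 = 324°
Difference = |117.0 - 324| = 207.0°
Since > 180°: 360 - 207.0 = 153.0°

153.0°


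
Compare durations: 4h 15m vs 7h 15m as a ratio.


17:29 (0.59)

Duration 1: 255 minutes
Duration 2: 435 minutes
Ratio = 255:435
GCD = 15
Simplified = 17:29
As a decimal: 17/29 ≈ 0.59


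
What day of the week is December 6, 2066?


Zeller's congruence:
q=6, m=12, k=66, j=20
h = (6 + ⌊13×13/5⌋ + 66 + ⌊66/4⌋ + ⌊20/4⌋ - 2×20) mod 7
= (6 + 33 + 66 + 16 + 5 - 40) mod 7
= 86 mod 7 = 2
h=2 → Monday

Monday


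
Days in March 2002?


Month: March (month 3)
March has 31 days

31 days


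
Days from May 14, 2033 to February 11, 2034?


From May 14, 2033 to February 11, 2034
Rest of May 2033: 31 - 14 = 17
Full months: June 30, July 31, August 31, September 30, October 31, November 30, December 31, January 31
Days into February 2034: 11
Total = 17 + 30 + 31 + 31 + 30 + 31 + 30 + 31 + 31 + 11 = 273 days

273 days


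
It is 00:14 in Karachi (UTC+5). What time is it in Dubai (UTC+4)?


23:14 (previous day)

Time difference = UTC+4 - UTC+5 = -1 hours
New hour = (0 -1) mod 24
= -1 mod 24 = 23
Minutes unchanged → 23:14; -1 < 0 → previous day


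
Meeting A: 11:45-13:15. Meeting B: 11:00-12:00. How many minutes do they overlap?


15 minutes

Meeting A: 705-795 (in minutes from midnight)
Meeting B: 660-720
Overlap start = max(705, 660) = 705
Overlap end = min(795, 720) = 720
Overlap = max(0, 720 - 705) = 15 min


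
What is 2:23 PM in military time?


14:23

Input: 2:23 PM
PM: 2 + 12 = 14


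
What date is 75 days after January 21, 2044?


April 5, 2044

Start: January 21, 2044
Add 75 days
January 21 → February 1: 31 - 21 + 1 = 11 days (75 - 11 = 64 left)
February 1 → March 1: 29 - 1 + 1 = 29 days (64 - 29 = 35 left)
March 1 → April 1: 31 - 1 + 1 = 31 days (35 - 31 = 4 left)
April 1 + 4 = April 5, 2044


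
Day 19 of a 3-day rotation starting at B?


Shifts: A, B, C
Start: B (index 1)
Day 19: (1 + 19 - 1) mod 3
= 19 mod 3
= 1
Index 1 → shift B

Shift B


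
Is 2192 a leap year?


Yes

Rules: divisible by 4 AND (not by 100 OR by 400)
2192 ÷ 4 = 548 exactly → divisible by 4
2192 ÷ 100 = 21 remainder 92 → not divisible by 100
Divisible by 4 but not by 100 → leap year


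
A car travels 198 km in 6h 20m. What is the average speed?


Distance: 198 km
Time: 6h 20m = 380 min = 380/60 = 19/3 hours
Speed = 198 ÷ (19/3) = 198 × 3 / 19 = 594/19 ≈ 31.3 km/h

31.3 km/h


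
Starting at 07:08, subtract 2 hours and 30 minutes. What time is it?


04:38

Start: 428 minutes from midnight
Subtract: 150 minutes
Remaining: 428 - 150 = 278
Hours: 4, Minutes: 38


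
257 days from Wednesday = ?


Monday

Start: Wednesday (index 2)
(2 + 257) mod 7
= 259 mod 7
= 0
Index 0 → Monday


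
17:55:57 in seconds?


Hours: 17 × 3600 = 61200
Minutes: 55 × 60 = 3300
Seconds: 57
Total = 61200 + 3300 + 57 = 64557

64557 seconds


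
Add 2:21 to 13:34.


Start: 814 minutes from midnight
Add: 141 minutes
Total: 955 minutes
Hours: 955 ÷ 60 = 15 remainder 55

15:55


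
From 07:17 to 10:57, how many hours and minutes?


End time in minutes: 10×60 + 57 = 657
Start time in minutes: 7×60 + 17 = 437
Difference = 657 - 437 = 220 minutes
= 3 hours 40 minutes

3h 40m


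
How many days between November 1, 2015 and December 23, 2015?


From November 1, 2015 to December 23, 2015
Rest of November 2015: 30 - 1 = 29
Days into December 2015: 23
Total = 29 + 23 = 52 days

52 days


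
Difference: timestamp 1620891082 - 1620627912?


Difference = 1620891082 - 1620627912 = 263170 seconds
In hours: 263170 / 3600 ≈ 73.1
In days: 263170 / 86400 ≈ 3.05

263170 seconds (73.1 hours / 3.05 days)


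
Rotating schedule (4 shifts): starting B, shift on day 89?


Shifts: A, B, C, D
Start: B (index 1)
Day 89: (1 + 89 - 1) mod 4
= 89 mod 4
= 1
Index 1 → shift B

Shift B


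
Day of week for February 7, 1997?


Zeller's congruence:
q=7, m=14, k=96, j=19
h = (7 + ⌊13×15/5⌋ + 96 + ⌊96/4⌋ + ⌊19/4⌋ - 2×19) mod 7
= (7 + 39 + 96 + 24 + 4 - 38) mod 7
= 132 mod 7 = 6
h=6 → Friday

Friday


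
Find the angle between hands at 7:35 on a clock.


Hour hand = 7×30 + 35×0.5 = 227.5°
Minute hand = 35×6 = 210°
Difference = |227.5 - 210| = 17.5°

17.5°


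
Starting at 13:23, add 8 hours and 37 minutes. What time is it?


22:00

Start: 803 minutes from midnight
Add: 517 minutes
Total: 1320 minutes
Hours: 1320 ÷ 60 = 22 remainder 0


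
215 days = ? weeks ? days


Weeks: 215 ÷ 7 = 30 remainder 5

30 weeks 5 days


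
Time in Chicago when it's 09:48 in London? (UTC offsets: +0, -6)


03:48

Time difference = UTC-6 - UTC+0 = -6 hours
New hour = (9 -6) mod 24
= 3 mod 24 = 3
Minutes unchanged → 03:48
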